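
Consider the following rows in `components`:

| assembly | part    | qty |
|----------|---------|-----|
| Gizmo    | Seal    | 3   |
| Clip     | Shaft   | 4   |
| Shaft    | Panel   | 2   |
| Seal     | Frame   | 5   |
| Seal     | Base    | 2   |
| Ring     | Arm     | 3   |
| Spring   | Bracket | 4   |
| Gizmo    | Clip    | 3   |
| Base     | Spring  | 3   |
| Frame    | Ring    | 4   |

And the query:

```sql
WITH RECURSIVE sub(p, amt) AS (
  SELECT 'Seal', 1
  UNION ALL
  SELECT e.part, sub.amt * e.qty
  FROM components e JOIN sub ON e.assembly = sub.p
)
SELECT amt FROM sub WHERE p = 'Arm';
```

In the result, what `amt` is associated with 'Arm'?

60

Base: (Seal, amt=1).
Iteration 1: components of {Seal} -> Base = 1*2 = 2, Frame = 1*5 = 5.
Iteration 2: components of {Base,Frame} -> Ring = 5*4 = 20, Spring = 2*3 = 6.
Iteration 3: components of {Ring,Spring} -> Arm = 20*3 = 60, Bracket = 6*4 = 24.
Iteration 4: no further components; recursion stops.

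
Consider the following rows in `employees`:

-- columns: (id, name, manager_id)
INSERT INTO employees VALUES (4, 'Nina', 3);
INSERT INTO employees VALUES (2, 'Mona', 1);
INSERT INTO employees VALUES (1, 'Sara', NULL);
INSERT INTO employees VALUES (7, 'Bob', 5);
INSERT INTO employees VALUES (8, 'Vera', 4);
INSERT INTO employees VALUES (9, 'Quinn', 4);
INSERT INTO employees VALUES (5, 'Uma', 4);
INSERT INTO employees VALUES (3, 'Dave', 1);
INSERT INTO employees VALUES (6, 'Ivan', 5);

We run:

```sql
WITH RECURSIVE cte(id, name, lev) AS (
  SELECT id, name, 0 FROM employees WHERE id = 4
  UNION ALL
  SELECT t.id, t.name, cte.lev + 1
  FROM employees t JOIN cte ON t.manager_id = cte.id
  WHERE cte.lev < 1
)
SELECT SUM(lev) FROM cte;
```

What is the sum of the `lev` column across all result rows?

3

Base: id=4 (Nina) at lev 0.
Iteration 1: rows with manager_id in {4} -> Uma (id 5, lev 1), Vera (id 8, lev 1), Quinn (id 9, lev 1).
Iteration 2: lev < 1 fails for all current rows; recursion stops.
SUM(lev) = 0 + 1 + 1 + 1 = 3.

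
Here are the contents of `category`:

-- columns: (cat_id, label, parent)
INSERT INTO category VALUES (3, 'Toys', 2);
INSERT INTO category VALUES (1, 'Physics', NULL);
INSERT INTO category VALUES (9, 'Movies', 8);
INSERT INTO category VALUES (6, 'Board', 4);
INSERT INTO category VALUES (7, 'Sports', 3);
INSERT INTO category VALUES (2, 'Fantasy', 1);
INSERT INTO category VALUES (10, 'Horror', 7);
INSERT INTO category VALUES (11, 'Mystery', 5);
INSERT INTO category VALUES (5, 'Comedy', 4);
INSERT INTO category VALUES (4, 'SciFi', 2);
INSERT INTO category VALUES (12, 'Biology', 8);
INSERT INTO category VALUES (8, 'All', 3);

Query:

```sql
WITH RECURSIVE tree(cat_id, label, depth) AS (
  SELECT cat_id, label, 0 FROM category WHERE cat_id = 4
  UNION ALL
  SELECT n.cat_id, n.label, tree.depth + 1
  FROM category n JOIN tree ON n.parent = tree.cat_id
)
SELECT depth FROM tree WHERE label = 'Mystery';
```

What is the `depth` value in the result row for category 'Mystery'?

2

Base: cat_id=4 (SciFi) at depth 0.
Iteration 1: rows with parent in {4} -> Comedy (id 5, depth 1), Board (id 6, depth 1).
Iteration 2: rows with parent in {5,6} -> Mystery (id 11, depth 2).
Iteration 3: no rows with parent in {11}; recursion stops.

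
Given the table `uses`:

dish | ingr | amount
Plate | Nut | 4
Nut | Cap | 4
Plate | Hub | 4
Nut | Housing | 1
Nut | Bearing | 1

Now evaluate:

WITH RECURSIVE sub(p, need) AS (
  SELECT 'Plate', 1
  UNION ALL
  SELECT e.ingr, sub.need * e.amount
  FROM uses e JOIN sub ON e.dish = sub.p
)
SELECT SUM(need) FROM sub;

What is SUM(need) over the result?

Base: (Plate, need=1).
Iteration 1: components of {Plate} -> Hub = 1*4 = 4, Nut = 1*4 = 4.
Iteration 2: components of {Hub,Nut} -> Bearing = 4*1 = 4, Cap = 4*4 = 16, Housing = 4*1 = 4.
Iteration 3: no further components; recursion stops.
SUM(need) = 1 + 4 + 4 + 16 + 4 + 4 = 33.

33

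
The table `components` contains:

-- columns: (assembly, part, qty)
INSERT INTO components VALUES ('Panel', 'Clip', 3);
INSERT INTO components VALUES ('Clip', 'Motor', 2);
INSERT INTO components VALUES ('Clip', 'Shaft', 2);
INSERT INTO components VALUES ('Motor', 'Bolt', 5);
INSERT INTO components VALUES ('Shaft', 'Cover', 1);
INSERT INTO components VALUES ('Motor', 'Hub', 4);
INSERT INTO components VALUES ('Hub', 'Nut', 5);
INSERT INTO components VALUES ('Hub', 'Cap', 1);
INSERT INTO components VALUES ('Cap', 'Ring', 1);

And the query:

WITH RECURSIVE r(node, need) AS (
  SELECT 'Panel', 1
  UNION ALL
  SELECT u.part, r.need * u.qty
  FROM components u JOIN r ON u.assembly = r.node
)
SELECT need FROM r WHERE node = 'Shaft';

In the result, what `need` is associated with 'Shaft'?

6

Base: (Panel, need=1).
Iteration 1: components of {Panel} -> Clip = 1*3 = 3.
Iteration 2: components of {Clip} -> Motor = 3*2 = 6, Shaft = 3*2 = 6.
Iteration 3: components of {Motor,Shaft} -> Bolt = 6*5 = 30, Cover = 6*1 = 6, Hub = 6*4 = 24.
Iteration 4: components of {Bolt,Cover,Hub} -> Cap = 24*1 = 24, Nut = 24*5 = 120.
Iteration 5: components of {Cap,Nut} -> Ring = 24*1 = 24.
Iteration 6: no further components; recursion stops.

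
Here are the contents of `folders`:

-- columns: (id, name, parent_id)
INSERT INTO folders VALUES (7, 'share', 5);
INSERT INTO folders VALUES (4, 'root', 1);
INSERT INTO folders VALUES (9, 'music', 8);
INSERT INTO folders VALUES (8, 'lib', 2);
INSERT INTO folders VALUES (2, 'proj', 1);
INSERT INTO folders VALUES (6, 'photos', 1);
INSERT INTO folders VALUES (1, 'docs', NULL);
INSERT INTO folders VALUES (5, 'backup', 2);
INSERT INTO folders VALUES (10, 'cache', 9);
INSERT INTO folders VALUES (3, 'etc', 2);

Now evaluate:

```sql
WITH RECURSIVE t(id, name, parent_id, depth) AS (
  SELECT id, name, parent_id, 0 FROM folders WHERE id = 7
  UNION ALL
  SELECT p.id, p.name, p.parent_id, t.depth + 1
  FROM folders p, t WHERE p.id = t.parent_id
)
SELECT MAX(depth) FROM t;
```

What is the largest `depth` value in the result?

3

Base: id=7 (share), parent_id=5, depth 0.
Iteration 1: join on id=5 -> backup (id 5, parent_id=2, depth 1).
Iteration 2: join on id=2 -> proj (id 2, parent_id=1, depth 2).
Iteration 3: join on id=1 -> docs (id 1, parent_id=NULL, depth 3).
Iteration 4: parent_id is NULL; no match; recursion stops.
depth values: 0, 1, 2, 3; the maximum is 3.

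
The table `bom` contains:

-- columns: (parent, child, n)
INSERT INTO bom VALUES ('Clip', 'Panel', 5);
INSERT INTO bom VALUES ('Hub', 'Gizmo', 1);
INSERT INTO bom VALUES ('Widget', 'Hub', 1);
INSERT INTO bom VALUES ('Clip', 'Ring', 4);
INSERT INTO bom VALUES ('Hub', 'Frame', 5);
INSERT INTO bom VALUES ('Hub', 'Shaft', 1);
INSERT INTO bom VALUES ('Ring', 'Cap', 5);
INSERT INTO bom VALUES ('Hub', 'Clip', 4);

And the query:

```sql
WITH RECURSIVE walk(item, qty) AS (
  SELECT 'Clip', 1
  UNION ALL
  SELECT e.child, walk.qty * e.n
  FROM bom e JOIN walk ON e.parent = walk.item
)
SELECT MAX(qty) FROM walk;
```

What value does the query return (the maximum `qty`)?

Base: (Clip, qty=1).
Iteration 1: components of {Clip} -> Panel = 1*5 = 5, Ring = 1*4 = 4.
Iteration 2: components of {Panel,Ring} -> Cap = 4*5 = 20.
Iteration 3: no further components; recursion stops.
qty values: 1, 4, 5, 20; the maximum is 20.

20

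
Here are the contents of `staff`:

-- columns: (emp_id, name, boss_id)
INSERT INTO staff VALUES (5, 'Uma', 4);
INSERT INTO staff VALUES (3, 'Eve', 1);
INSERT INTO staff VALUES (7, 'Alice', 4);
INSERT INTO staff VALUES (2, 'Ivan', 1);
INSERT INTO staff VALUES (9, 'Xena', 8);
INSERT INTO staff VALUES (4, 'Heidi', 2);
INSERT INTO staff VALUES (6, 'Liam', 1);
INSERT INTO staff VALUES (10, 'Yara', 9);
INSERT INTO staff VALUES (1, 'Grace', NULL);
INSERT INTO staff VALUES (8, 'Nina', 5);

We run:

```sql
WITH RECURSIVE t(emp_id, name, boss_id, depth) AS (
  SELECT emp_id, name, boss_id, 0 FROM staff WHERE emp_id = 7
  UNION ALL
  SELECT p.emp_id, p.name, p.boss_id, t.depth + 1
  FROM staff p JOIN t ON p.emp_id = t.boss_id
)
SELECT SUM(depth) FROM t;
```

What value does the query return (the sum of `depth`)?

Base: emp_id=7 (Alice), boss_id=4, depth 0.
Iteration 1: join on emp_id=4 -> Heidi (id 4, boss_id=2, depth 1).
Iteration 2: join on emp_id=2 -> Ivan (id 2, boss_id=1, depth 2).
Iteration 3: join on emp_id=1 -> Grace (id 1, boss_id=NULL, depth 3).
Iteration 4: boss_id is NULL; no match; recursion stops.
SUM(depth) = 0 + 1 + 2 + 3 = 6.

6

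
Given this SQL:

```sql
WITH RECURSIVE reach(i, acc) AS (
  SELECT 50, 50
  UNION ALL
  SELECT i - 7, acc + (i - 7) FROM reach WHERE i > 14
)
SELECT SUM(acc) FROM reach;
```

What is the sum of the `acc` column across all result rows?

1008

Base: i=50, acc=50.
Iteration 1: 50 > 14 holds -> i = 50 - 7 = 43, acc = 50 + 43 = 93.
Iteration 2: 43 > 14 holds -> i = 43 - 7 = 36, acc = 93 + 36 = 129.
Iteration 3: 36 > 14 holds -> i = 36 - 7 = 29, acc = 129 + 29 = 158.
Iteration 4: 29 > 14 holds -> i = 29 - 7 = 22, acc = 158 + 22 = 180.
Iteration 5: 22 > 14 holds -> i = 22 - 7 = 15, acc = 180 + 15 = 195.
Iteration 6: 15 > 14 holds -> i = 15 - 7 = 8, acc = 195 + 8 = 203.
Iteration 7: 8 > 14 fails; recursion stops.
SUM(acc) = 50 + 93 + 129 + 158 + 180 + 195 + 203 = 1008.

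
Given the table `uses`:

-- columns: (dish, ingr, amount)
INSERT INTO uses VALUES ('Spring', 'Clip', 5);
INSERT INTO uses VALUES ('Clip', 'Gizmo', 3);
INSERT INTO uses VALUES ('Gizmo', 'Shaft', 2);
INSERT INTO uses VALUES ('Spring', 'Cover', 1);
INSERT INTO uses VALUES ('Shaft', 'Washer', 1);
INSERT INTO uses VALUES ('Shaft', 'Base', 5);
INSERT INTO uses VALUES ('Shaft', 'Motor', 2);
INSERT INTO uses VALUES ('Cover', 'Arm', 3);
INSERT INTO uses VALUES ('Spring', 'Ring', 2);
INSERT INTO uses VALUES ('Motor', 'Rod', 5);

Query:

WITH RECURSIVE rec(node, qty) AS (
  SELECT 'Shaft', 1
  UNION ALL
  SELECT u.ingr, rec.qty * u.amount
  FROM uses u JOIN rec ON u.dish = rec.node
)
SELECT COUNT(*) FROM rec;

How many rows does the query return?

5

Base: (Shaft, qty=1).
Iteration 1: components of {Shaft} -> Base = 1*5 = 5, Motor = 1*2 = 2, Washer = 1*1 = 1.
Iteration 2: components of {Base,Motor,Washer} -> Rod = 2*5 = 10.
Iteration 3: no further components; recursion stops.
Total rows emitted: 5.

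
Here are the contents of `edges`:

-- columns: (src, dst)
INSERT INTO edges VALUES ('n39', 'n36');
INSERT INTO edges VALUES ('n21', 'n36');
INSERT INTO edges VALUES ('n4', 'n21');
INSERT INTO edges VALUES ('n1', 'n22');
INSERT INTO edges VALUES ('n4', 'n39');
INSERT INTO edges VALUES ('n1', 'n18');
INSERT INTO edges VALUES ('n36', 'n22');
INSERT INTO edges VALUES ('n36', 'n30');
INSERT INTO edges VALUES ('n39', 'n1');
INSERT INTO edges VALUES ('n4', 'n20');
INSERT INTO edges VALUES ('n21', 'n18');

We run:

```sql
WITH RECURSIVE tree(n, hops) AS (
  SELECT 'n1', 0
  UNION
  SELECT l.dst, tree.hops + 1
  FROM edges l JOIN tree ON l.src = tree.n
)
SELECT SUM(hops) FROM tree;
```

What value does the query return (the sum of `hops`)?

2

Base: (n1, hops=0).
Iteration 1: edges from {n1} -> (n18, hops=1), (n22, hops=1).
Iteration 2: no outgoing edges from {n18,n22}; recursion stops.
SUM(hops) = 0 + 1 + 1 = 2.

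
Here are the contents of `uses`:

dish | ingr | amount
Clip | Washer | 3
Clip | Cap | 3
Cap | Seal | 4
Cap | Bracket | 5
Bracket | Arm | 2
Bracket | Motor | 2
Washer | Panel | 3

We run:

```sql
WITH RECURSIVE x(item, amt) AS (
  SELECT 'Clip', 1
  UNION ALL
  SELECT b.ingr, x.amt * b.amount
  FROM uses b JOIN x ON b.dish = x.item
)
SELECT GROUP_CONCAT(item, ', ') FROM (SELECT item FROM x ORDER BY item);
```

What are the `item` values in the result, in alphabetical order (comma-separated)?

Arm, Bracket, Cap, Clip, Motor, Panel, Seal, Washer

Base: (Clip, amt=1).
Iteration 1: components of {Clip} -> Cap = 1*3 = 3, Washer = 1*3 = 3.
Iteration 2: components of {Cap,Washer} -> Bracket = 3*5 = 15, Panel = 3*3 = 9, Seal = 3*4 = 12.
Iteration 3: components of {Bracket,Panel,Seal} -> Arm = 15*2 = 30, Motor = 15*2 = 30.
Iteration 4: no further components; recursion stops.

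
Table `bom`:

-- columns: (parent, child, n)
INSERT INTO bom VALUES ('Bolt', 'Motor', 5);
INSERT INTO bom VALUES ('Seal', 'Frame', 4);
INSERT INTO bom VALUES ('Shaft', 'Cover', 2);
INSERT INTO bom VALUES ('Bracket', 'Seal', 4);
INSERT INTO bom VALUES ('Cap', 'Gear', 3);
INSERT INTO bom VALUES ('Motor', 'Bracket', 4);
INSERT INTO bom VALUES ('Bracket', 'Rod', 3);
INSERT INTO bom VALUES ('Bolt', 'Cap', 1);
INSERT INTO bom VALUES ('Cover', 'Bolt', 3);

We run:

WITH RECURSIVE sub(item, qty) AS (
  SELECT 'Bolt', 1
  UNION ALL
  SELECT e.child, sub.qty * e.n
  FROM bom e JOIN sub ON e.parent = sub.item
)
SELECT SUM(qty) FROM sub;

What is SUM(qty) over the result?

Base: (Bolt, qty=1).
Iteration 1: components of {Bolt} -> Cap = 1*1 = 1, Motor = 1*5 = 5.
Iteration 2: components of {Cap,Motor} -> Bracket = 5*4 = 20, Gear = 1*3 = 3.
Iteration 3: components of {Bracket,Gear} -> Rod = 20*3 = 60, Seal = 20*4 = 80.
Iteration 4: components of {Rod,Seal} -> Frame = 80*4 = 320.
Iteration 5: no further components; recursion stops.
SUM(qty) = 1 + 5 + 1 + 20 + 3 + 60 + 80 + 320 = 490.

490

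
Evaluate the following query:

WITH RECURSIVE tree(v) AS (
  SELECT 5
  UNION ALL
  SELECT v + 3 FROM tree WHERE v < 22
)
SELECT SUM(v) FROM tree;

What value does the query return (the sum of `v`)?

98

Base: v=5.
Iteration 1: 5 < 22 holds -> v = 5 + 3 = 8.
Iteration 2: 8 < 22 holds -> v = 8 + 3 = 11.
Iteration 3: 11 < 22 holds -> v = 11 + 3 = 14.
Iteration 4: 14 < 22 holds -> v = 14 + 3 = 17.
Iteration 5: 17 < 22 holds -> v = 17 + 3 = 20.
Iteration 6: 20 < 22 holds -> v = 20 + 3 = 23.
Iteration 7: 23 < 22 fails; recursion stops.
SUM(v) = 5 + 8 + 11 + 14 + 17 + 20 + 23 = 98.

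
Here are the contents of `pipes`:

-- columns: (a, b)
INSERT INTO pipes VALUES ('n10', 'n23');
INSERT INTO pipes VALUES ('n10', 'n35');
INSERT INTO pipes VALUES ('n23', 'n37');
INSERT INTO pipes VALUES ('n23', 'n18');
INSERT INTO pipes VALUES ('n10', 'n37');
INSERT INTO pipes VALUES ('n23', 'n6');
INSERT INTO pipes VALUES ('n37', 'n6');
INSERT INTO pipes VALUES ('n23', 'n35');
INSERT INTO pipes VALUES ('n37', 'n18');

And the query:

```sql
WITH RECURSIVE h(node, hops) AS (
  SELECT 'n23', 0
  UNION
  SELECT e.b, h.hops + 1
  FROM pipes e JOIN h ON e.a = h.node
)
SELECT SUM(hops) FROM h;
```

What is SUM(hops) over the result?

8

Base: (n23, hops=0).
Iteration 1: edges from {n23} -> (n18, hops=1), (n35, hops=1), (n37, hops=1), (n6, hops=1).
Iteration 2: edges from {n18,n35,n37,n6} -> (n18, hops=2), (n6, hops=2).
Iteration 3: no outgoing edges from {n18,n6}; recursion stops.
SUM(hops) = 0 + 1 + 1 + 1 + 1 + 2 + 2 = 8.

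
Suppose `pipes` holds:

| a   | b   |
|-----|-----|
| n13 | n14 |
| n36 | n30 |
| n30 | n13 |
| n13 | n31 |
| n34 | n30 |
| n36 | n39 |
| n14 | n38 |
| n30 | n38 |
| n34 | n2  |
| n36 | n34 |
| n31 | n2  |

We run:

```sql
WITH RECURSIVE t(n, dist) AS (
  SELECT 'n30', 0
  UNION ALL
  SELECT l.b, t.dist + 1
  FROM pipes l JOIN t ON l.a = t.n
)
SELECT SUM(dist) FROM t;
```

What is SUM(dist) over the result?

Base: (n30, dist=0).
Iteration 1: edges from {n30} -> (n13, dist=1), (n38, dist=1).
Iteration 2: edges from {n13,n38} -> (n14, dist=2), (n31, dist=2).
Iteration 3: edges from {n14,n31} -> (n2, dist=3), (n38, dist=3).
Iteration 4: no outgoing edges from {n2,n38}; recursion stops.
SUM(dist) = 0 + 1 + 1 + 2 + 2 + 3 + 3 = 12.

12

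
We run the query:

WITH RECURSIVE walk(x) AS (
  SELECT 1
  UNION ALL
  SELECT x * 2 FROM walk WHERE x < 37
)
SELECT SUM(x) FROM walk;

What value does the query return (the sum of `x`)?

Base: x=1.
Iteration 1: 1 < 37 holds -> x = 1 * 2 = 2.
Iteration 2: 2 < 37 holds -> x = 2 * 2 = 4.
Iteration 3: 4 < 37 holds -> x = 4 * 2 = 8.
Iteration 4: 8 < 37 holds -> x = 8 * 2 = 16.
Iteration 5: 16 < 37 holds -> x = 16 * 2 = 32.
Iteration 6: 32 < 37 holds -> x = 32 * 2 = 64.
Iteration 7: 64 < 37 fails; recursion stops.
SUM(x) = 1 + 2 + 4 + 8 + 16 + 32 + 64 = 127.

127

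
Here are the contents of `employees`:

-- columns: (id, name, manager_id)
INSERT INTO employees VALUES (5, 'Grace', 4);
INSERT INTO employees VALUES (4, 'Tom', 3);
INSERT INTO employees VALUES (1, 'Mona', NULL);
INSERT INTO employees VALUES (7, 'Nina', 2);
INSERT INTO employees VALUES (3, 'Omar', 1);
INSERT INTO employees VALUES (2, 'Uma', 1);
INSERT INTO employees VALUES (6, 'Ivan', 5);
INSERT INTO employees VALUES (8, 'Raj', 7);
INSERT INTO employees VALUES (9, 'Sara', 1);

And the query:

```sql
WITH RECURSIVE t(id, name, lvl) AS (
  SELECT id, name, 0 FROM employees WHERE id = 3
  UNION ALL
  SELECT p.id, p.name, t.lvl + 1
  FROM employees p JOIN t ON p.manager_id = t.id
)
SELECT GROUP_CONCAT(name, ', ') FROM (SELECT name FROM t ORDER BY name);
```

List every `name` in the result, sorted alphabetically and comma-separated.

Grace, Ivan, Omar, Tom

Base: id=3 (Omar) at lvl 0.
Iteration 1: rows with manager_id in {3} -> Tom (id 4, lvl 1).
Iteration 2: rows with manager_id in {4} -> Grace (id 5, lvl 2).
Iteration 3: rows with manager_id in {5} -> Ivan (id 6, lvl 3).
Iteration 4: no rows with manager_id in {6}; recursion stops.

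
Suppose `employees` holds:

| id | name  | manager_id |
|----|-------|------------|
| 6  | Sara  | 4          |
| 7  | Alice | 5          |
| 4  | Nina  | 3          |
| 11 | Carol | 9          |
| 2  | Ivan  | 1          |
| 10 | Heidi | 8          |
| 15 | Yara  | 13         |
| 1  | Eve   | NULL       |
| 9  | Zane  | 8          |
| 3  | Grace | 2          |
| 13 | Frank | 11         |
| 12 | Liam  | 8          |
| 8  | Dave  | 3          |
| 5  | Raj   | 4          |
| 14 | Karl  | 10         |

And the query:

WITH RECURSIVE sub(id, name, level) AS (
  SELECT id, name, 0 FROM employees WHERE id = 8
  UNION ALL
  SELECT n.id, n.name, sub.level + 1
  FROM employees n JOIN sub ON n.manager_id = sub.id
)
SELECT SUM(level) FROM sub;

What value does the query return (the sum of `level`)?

14

Base: id=8 (Dave) at level 0.
Iteration 1: rows with manager_id in {8} -> Zane (id 9, level 1), Heidi (id 10, level 1), Liam (id 12, level 1).
Iteration 2: rows with manager_id in {9,10,12} -> Carol (id 11, level 2), Karl (id 14, level 2).
Iteration 3: rows with manager_id in {11,14} -> Frank (id 13, level 3).
Iteration 4: rows with manager_id in {13} -> Yara (id 15, level 4).
Iteration 5: no rows with manager_id in {15}; recursion stops.
SUM(level) = 0 + 1 + 1 + 1 + 2 + 2 + 3 + 4 = 14.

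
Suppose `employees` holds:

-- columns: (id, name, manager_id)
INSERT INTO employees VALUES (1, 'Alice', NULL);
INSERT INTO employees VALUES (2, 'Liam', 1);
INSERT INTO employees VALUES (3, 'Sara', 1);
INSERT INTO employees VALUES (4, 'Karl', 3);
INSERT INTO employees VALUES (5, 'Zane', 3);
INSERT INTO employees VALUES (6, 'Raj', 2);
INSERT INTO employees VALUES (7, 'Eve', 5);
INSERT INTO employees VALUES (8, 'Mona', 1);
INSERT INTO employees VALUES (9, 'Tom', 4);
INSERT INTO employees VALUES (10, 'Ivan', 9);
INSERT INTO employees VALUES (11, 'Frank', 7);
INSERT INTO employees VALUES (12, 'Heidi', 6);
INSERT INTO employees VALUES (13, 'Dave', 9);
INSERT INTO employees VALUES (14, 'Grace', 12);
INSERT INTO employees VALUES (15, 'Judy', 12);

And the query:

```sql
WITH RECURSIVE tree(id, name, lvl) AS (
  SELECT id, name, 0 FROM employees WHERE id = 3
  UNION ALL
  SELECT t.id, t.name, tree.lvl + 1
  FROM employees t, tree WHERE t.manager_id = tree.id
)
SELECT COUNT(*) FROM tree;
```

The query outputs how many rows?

8

Base: id=3 (Sara) at lvl 0.
Iteration 1: rows with manager_id in {3} -> Karl (id 4, lvl 1), Zane (id 5, lvl 1).
Iteration 2: rows with manager_id in {4,5} -> Eve (id 7, lvl 2), Tom (id 9, lvl 2).
Iteration 3: rows with manager_id in {7,9} -> Ivan (id 10, lvl 3), Frank (id 11, lvl 3), Dave (id 13, lvl 3).
Iteration 4: no rows with manager_id in {10,11,13}; recursion stops.
Total rows emitted: 8.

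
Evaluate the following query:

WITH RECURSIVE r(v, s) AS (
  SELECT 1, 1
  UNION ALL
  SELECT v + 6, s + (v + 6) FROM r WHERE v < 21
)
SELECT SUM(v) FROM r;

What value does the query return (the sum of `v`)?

65

Base: v=1, s=1.
Iteration 1: 1 < 21 holds -> v = 1 + 6 = 7, s = 1 + 7 = 8.
Iteration 2: 7 < 21 holds -> v = 7 + 6 = 13, s = 8 + 13 = 21.
Iteration 3: 13 < 21 holds -> v = 13 + 6 = 19, s = 21 + 19 = 40.
Iteration 4: 19 < 21 holds -> v = 19 + 6 = 25, s = 40 + 25 = 65.
Iteration 5: 25 < 21 fails; recursion stops.
SUM(v) = 1 + 7 + 13 + 19 + 25 = 65.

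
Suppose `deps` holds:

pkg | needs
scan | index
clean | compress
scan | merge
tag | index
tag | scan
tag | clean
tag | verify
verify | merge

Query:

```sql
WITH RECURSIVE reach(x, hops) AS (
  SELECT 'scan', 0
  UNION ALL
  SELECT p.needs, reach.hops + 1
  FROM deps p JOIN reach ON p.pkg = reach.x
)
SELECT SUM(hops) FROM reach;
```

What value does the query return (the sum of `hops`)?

2

Base: (scan, hops=0).
Iteration 1: edges from {scan} -> (index, hops=1), (merge, hops=1).
Iteration 2: no outgoing edges from {index,merge}; recursion stops.
SUM(hops) = 0 + 1 + 1 = 2.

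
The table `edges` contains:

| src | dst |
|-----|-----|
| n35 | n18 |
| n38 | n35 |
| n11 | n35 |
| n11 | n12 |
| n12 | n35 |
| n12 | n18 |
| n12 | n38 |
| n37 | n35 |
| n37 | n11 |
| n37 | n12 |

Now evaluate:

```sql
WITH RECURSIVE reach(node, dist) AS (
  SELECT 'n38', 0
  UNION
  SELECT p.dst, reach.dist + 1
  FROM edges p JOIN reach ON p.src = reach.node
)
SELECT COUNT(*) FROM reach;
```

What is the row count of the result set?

3

Base: (n38, dist=0).
Iteration 1: edges from {n38} -> (n35, dist=1).
Iteration 2: edges from {n35} -> (n18, dist=2).
Iteration 3: no outgoing edges from {n18}; recursion stops.
Total rows emitted: 3.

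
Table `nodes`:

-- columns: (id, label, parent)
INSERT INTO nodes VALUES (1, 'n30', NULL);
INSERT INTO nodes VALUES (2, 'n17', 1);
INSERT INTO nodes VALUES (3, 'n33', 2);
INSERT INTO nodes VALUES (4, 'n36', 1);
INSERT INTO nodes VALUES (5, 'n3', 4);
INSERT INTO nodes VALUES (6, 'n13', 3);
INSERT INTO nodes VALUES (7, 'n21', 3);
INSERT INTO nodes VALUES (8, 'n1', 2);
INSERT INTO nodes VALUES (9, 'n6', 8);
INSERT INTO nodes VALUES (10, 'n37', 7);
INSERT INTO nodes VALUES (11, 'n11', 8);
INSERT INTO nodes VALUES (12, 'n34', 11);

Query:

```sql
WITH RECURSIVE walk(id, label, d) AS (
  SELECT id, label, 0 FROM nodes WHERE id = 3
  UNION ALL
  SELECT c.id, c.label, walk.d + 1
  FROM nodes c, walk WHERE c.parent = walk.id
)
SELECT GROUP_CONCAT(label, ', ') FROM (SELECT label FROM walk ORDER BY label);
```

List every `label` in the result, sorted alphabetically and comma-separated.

Base: id=3 (n33) at d 0.
Iteration 1: rows with parent in {3} -> n13 (id 6, d 1), n21 (id 7, d 1).
Iteration 2: rows with parent in {6,7} -> n37 (id 10, d 2).
Iteration 3: no rows with parent in {10}; recursion stops.

n13, n21, n33, n37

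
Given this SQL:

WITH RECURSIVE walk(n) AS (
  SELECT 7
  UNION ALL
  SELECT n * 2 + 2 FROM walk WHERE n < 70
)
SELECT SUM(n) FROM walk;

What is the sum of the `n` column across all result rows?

127

Base: n=7.
Iteration 1: 7 < 70 holds -> n = 7 * 2 + 2 = 16.
Iteration 2: 16 < 70 holds -> n = 16 * 2 + 2 = 34.
Iteration 3: 34 < 70 holds -> n = 34 * 2 + 2 = 70.
Iteration 4: 70 < 70 fails; recursion stops.
SUM(n) = 7 + 16 + 34 + 70 = 127.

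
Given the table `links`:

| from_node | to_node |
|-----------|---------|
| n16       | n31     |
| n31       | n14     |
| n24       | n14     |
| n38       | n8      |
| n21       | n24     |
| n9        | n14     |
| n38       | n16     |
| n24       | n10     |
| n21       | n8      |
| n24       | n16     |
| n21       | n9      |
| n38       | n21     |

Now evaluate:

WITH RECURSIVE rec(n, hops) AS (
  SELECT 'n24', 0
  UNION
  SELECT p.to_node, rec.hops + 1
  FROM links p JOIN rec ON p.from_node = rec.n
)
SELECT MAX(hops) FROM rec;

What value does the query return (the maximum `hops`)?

3

Base: (n24, hops=0).
Iteration 1: edges from {n24} -> (n10, hops=1), (n14, hops=1), (n16, hops=1).
Iteration 2: edges from {n10,n14,n16} -> (n31, hops=2).
Iteration 3: edges from {n31} -> (n14, hops=3).
Iteration 4: no outgoing edges from {n14}; recursion stops.
hops values: 0, 1, 1, 1, 2, 3; the maximum is 3.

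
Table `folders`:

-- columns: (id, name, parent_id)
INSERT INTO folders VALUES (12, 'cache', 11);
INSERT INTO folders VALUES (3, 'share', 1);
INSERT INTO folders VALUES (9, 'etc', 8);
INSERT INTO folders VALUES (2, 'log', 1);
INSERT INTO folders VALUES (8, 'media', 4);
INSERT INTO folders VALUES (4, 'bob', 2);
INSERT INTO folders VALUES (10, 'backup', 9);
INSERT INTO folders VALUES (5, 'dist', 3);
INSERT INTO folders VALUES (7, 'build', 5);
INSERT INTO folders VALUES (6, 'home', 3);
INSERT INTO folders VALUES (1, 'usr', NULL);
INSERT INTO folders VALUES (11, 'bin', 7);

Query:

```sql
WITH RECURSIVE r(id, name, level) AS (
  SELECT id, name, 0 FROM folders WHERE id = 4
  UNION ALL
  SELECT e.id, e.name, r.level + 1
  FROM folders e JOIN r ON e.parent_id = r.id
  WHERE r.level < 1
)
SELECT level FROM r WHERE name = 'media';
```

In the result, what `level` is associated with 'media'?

Base: id=4 (bob) at level 0.
Iteration 1: rows with parent_id in {4} -> media (id 8, level 1).
Iteration 2: level < 1 fails for all current rows; recursion stops.

1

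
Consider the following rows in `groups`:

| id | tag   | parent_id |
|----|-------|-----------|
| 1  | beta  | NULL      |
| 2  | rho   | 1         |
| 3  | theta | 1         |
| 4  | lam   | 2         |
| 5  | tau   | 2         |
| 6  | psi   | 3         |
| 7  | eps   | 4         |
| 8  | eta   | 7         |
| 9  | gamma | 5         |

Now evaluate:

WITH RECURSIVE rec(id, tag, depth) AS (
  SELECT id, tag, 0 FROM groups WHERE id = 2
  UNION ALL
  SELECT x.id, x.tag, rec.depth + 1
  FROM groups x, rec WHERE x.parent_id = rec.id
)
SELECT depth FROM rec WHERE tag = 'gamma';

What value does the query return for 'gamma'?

2

Base: id=2 (rho) at depth 0.
Iteration 1: rows with parent_id in {2} -> lam (id 4, depth 1), tau (id 5, depth 1).
Iteration 2: rows with parent_id in {4,5} -> eps (id 7, depth 2), gamma (id 9, depth 2).
Iteration 3: rows with parent_id in {7,9} -> eta (id 8, depth 3).
Iteration 4: no rows with parent_id in {8}; recursion stops.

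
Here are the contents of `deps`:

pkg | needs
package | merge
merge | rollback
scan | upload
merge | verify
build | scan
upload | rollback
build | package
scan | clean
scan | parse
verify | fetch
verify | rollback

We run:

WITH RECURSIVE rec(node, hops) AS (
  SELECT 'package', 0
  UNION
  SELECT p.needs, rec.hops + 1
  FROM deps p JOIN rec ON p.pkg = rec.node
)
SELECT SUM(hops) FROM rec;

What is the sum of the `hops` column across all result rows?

Base: (package, hops=0).
Iteration 1: edges from {package} -> (merge, hops=1).
Iteration 2: edges from {merge} -> (rollback, hops=2), (verify, hops=2).
Iteration 3: edges from {rollback,verify} -> (fetch, hops=3), (rollback, hops=3).
Iteration 4: no outgoing edges from {fetch,rollback}; recursion stops.
SUM(hops) = 0 + 1 + 2 + 2 + 3 + 3 = 11.

11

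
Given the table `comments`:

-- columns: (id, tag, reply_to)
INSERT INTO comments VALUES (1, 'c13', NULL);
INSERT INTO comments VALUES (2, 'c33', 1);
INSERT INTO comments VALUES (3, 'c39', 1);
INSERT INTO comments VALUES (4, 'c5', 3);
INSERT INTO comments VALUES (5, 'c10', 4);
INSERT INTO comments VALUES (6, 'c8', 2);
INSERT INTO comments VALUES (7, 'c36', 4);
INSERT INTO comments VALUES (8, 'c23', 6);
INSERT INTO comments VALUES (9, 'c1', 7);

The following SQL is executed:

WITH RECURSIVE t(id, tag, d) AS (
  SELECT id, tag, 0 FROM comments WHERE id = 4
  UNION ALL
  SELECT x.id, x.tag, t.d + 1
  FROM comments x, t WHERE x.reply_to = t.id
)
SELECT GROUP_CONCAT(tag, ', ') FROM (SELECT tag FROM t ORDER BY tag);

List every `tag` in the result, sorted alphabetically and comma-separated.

c1, c10, c36, c5

Base: id=4 (c5) at d 0.
Iteration 1: rows with reply_to in {4} -> c10 (id 5, d 1), c36 (id 7, d 1).
Iteration 2: rows with reply_to in {5,7} -> c1 (id 9, d 2).
Iteration 3: no rows with reply_to in {9}; recursion stops.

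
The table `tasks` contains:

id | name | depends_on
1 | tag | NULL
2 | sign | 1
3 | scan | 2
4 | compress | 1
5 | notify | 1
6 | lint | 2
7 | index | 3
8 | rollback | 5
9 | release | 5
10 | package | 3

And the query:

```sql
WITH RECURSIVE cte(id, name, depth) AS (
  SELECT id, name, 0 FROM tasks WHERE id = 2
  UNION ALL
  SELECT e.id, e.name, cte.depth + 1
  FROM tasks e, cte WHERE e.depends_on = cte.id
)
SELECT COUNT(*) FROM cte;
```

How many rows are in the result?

5

Base: id=2 (sign) at depth 0.
Iteration 1: rows with depends_on in {2} -> scan (id 3, depth 1), lint (id 6, depth 1).
Iteration 2: rows with depends_on in {3,6} -> index (id 7, depth 2), package (id 10, depth 2).
Iteration 3: no rows with depends_on in {7,10}; recursion stops.
Total rows emitted: 5.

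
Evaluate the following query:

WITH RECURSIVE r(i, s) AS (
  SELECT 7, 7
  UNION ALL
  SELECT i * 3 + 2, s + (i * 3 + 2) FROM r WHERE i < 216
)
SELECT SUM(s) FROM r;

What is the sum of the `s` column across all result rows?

Base: i=7, s=7.
Iteration 1: 7 < 216 holds -> i = 7 * 3 + 2 = 23, s = 7 + 23 = 30.
Iteration 2: 23 < 216 holds -> i = 23 * 3 + 2 = 71, s = 30 + 71 = 101.
Iteration 3: 71 < 216 holds -> i = 71 * 3 + 2 = 215, s = 101 + 215 = 316.
Iteration 4: 215 < 216 holds -> i = 215 * 3 + 2 = 647, s = 316 + 647 = 963.
Iteration 5: 647 < 216 fails; recursion stops.
SUM(s) = 7 + 30 + 101 + 316 + 963 = 1417.

1417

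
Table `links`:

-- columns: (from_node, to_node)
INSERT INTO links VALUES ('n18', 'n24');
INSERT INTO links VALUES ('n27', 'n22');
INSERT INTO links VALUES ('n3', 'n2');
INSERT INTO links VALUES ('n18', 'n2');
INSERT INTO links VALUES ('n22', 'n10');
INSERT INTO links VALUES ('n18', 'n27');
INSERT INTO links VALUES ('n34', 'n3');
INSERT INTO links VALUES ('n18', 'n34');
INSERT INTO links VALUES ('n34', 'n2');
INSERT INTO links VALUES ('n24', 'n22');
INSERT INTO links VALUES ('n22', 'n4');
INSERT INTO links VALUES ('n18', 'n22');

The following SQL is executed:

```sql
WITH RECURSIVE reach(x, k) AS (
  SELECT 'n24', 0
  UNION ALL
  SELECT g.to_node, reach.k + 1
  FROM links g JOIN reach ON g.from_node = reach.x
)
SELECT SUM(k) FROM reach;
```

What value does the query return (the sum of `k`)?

Base: (n24, k=0).
Iteration 1: edges from {n24} -> (n22, k=1).
Iteration 2: edges from {n22} -> (n10, k=2), (n4, k=2).
Iteration 3: no outgoing edges from {n10,n4}; recursion stops.
SUM(k) = 0 + 1 + 2 + 2 = 5.

5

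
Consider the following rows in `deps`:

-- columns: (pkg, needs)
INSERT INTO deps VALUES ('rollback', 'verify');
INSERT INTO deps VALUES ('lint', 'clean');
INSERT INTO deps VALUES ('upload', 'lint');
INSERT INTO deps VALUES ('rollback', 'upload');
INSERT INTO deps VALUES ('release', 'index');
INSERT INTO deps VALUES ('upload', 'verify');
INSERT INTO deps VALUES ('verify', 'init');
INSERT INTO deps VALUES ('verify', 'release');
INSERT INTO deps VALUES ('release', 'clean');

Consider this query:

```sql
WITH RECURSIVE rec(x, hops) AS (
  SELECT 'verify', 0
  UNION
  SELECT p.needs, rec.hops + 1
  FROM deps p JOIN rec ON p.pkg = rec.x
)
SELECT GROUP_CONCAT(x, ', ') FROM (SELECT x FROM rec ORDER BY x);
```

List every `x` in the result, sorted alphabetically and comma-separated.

clean, index, init, release, verify

Base: (verify, hops=0).
Iteration 1: edges from {verify} -> (init, hops=1), (release, hops=1).
Iteration 2: edges from {init,release} -> (clean, hops=2), (index, hops=2).
Iteration 3: no outgoing edges from {clean,index}; recursion stops.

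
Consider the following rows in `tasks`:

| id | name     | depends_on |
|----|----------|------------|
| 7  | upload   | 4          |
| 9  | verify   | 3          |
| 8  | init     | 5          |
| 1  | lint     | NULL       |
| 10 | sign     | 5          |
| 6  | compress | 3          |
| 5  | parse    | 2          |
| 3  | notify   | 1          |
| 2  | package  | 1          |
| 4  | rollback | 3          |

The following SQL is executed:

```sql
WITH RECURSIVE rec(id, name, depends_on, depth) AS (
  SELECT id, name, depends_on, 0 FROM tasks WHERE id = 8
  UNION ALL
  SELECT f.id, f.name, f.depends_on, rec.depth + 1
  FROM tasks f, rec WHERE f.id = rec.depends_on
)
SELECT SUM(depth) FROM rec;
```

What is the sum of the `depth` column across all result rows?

Base: id=8 (init), depends_on=5, depth 0.
Iteration 1: join on id=5 -> parse (id 5, depends_on=2, depth 1).
Iteration 2: join on id=2 -> package (id 2, depends_on=1, depth 2).
Iteration 3: join on id=1 -> lint (id 1, depends_on=NULL, depth 3).
Iteration 4: depends_on is NULL; no match; recursion stops.
SUM(depth) = 0 + 1 + 2 + 3 = 6.

6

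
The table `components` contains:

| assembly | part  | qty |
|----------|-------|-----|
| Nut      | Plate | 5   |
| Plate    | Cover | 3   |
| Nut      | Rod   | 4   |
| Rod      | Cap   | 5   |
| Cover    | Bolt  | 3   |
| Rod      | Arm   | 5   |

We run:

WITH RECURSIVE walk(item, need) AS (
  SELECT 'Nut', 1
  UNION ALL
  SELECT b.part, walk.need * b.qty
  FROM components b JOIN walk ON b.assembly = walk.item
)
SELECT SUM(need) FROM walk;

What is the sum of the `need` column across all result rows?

110

Base: (Nut, need=1).
Iteration 1: components of {Nut} -> Plate = 1*5 = 5, Rod = 1*4 = 4.
Iteration 2: components of {Plate,Rod} -> Arm = 4*5 = 20, Cap = 4*5 = 20, Cover = 5*3 = 15.
Iteration 3: components of {Arm,Cap,Cover} -> Bolt = 15*3 = 45.
Iteration 4: no further components; recursion stops.
SUM(need) = 1 + 5 + 4 + 15 + 20 + 20 + 45 = 110.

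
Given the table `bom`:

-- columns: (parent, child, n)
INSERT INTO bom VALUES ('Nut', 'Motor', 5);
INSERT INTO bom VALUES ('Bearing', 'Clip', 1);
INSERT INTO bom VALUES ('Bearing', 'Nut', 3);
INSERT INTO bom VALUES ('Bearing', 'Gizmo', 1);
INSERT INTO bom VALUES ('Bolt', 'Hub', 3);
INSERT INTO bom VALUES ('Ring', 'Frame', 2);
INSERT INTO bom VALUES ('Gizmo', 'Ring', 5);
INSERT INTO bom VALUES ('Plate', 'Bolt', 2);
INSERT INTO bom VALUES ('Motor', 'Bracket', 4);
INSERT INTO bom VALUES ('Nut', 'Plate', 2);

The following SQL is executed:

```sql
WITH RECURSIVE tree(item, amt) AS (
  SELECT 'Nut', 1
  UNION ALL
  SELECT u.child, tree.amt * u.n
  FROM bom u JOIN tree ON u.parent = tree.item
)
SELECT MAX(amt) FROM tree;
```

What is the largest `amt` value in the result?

Base: (Nut, amt=1).
Iteration 1: components of {Nut} -> Motor = 1*5 = 5, Plate = 1*2 = 2.
Iteration 2: components of {Motor,Plate} -> Bolt = 2*2 = 4, Bracket = 5*4 = 20.
Iteration 3: components of {Bolt,Bracket} -> Hub = 4*3 = 12.
Iteration 4: no further components; recursion stops.
amt values: 1, 5, 2, 20, 4, 12; the maximum is 20.

20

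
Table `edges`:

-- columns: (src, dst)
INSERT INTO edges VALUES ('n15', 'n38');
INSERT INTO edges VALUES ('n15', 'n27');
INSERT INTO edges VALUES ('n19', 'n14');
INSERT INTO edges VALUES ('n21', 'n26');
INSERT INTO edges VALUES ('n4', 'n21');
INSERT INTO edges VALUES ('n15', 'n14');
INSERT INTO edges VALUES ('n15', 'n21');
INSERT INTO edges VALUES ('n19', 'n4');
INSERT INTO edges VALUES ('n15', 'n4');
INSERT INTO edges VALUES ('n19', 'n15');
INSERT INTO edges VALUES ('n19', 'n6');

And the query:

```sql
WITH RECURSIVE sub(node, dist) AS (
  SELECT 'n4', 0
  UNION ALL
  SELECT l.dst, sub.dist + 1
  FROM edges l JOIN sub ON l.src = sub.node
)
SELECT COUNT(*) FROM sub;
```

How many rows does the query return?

Base: (n4, dist=0).
Iteration 1: edges from {n4} -> (n21, dist=1).
Iteration 2: edges from {n21} -> (n26, dist=2).
Iteration 3: no outgoing edges from {n26}; recursion stops.
Total rows emitted: 3.

3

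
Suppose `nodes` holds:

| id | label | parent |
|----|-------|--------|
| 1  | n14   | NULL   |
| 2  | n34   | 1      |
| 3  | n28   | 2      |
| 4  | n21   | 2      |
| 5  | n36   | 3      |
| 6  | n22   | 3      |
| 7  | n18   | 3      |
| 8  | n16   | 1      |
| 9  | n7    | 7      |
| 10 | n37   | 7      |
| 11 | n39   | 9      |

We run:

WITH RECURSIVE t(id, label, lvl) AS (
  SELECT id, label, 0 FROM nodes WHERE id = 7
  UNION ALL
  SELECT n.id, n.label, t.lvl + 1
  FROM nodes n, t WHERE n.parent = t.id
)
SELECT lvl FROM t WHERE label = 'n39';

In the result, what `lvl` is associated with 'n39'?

2

Base: id=7 (n18) at lvl 0.
Iteration 1: rows with parent in {7} -> n7 (id 9, lvl 1), n37 (id 10, lvl 1).
Iteration 2: rows with parent in {9,10} -> n39 (id 11, lvl 2).
Iteration 3: no rows with parent in {11}; recursion stops.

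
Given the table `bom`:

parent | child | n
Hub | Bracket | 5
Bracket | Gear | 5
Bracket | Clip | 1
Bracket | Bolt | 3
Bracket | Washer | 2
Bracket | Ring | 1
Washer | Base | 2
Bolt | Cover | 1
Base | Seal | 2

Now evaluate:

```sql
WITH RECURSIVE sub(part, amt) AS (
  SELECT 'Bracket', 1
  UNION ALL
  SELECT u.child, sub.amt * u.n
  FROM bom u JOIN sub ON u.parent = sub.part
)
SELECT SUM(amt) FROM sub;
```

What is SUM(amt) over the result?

28

Base: (Bracket, amt=1).
Iteration 1: components of {Bracket} -> Bolt = 1*3 = 3, Clip = 1*1 = 1, Gear = 1*5 = 5, Ring = 1*1 = 1, Washer = 1*2 = 2.
Iteration 2: components of {Bolt,Clip,Gear,Ring,Washer} -> Base = 2*2 = 4, Cover = 3*1 = 3.
Iteration 3: components of {Base,Cover} -> Seal = 4*2 = 8.
Iteration 4: no further components; recursion stops.
SUM(amt) = 1 + 5 + 1 + 3 + 2 + 1 + 3 + 4 + 8 = 28.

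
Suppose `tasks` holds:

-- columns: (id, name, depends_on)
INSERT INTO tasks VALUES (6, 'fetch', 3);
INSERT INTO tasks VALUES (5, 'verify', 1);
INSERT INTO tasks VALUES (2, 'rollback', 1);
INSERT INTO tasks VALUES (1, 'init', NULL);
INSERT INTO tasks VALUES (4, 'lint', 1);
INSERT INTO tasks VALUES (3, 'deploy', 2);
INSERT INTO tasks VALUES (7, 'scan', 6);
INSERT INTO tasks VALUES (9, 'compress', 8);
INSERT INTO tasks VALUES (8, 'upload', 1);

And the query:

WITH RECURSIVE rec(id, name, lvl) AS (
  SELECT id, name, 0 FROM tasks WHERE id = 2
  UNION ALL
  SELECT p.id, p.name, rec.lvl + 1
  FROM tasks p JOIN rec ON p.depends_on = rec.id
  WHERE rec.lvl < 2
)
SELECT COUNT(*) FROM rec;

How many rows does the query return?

3

Base: id=2 (rollback) at lvl 0.
Iteration 1: rows with depends_on in {2} -> deploy (id 3, lvl 1).
Iteration 2: rows with depends_on in {3} -> fetch (id 6, lvl 2).
Iteration 3: lvl < 2 fails for all current rows; recursion stops.
Total rows emitted: 3.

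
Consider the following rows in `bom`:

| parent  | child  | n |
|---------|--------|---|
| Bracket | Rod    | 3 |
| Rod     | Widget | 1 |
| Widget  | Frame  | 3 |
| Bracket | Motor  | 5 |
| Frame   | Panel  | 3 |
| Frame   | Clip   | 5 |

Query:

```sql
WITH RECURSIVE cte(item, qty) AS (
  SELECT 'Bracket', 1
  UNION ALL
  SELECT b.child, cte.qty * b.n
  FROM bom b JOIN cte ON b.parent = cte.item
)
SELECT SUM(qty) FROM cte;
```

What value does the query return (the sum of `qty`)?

93

Base: (Bracket, qty=1).
Iteration 1: components of {Bracket} -> Motor = 1*5 = 5, Rod = 1*3 = 3.
Iteration 2: components of {Motor,Rod} -> Widget = 3*1 = 3.
Iteration 3: components of {Widget} -> Frame = 3*3 = 9.
Iteration 4: components of {Frame} -> Clip = 9*5 = 45, Panel = 9*3 = 27.
Iteration 5: no further components; recursion stops.
SUM(qty) = 1 + 3 + 5 + 3 + 9 + 27 + 45 = 93.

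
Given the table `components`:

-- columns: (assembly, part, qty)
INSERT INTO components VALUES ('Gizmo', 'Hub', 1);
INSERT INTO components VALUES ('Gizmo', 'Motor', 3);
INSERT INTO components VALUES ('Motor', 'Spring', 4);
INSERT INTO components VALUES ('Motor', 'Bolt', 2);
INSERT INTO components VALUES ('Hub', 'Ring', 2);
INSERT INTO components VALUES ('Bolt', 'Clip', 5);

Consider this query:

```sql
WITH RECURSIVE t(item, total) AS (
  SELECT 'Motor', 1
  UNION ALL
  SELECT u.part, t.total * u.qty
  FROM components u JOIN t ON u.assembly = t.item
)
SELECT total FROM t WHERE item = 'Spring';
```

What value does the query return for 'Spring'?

Base: (Motor, total=1).
Iteration 1: components of {Motor} -> Bolt = 1*2 = 2, Spring = 1*4 = 4.
Iteration 2: components of {Bolt,Spring} -> Clip = 2*5 = 10.
Iteration 3: no further components; recursion stops.

4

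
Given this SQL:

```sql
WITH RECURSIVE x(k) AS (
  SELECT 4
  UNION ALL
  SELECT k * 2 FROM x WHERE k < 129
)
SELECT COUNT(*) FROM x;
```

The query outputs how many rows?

7

Base: k=4.
Iteration 1: 4 < 129 holds -> k = 4 * 2 = 8.
Iteration 2: 8 < 129 holds -> k = 8 * 2 = 16.
Iteration 3: 16 < 129 holds -> k = 16 * 2 = 32.
Iteration 4: 32 < 129 holds -> k = 32 * 2 = 64.
Iteration 5: 64 < 129 holds -> k = 64 * 2 = 128.
Iteration 6: 128 < 129 holds -> k = 128 * 2 = 256.
Iteration 7: 256 < 129 fails; recursion stops.
Total rows emitted: 7.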